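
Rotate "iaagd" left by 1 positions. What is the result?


Input: "iaagd", rotate left by 1
First 1 characters: "i"
Remaining characters: "aagd"
Concatenate remaining + first: "aagd" + "i" = "aagdi"

aagdi


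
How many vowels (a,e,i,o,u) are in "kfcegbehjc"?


Input: kfcegbehjc
Checking each character:
  'k' at position 0: consonant
  'f' at position 1: consonant
  'c' at position 2: consonant
  'e' at position 3: vowel (running total: 1)
  'g' at position 4: consonant
  'b' at position 5: consonant
  'e' at position 6: vowel (running total: 2)
  'h' at position 7: consonant
  'j' at position 8: consonant
  'c' at position 9: consonant
Total vowels: 2

2


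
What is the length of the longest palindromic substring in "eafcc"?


Input: "eafcc"
Checking substrings for palindromes:
  [3:5] "cc" (len 2) => palindrome
Longest palindromic substring: "cc" with length 2

2


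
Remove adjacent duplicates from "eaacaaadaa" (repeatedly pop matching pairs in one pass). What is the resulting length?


Input: eaacaaadaa
Stack-based adjacent duplicate removal:
  Read 'e': push. Stack: e
  Read 'a': push. Stack: ea
  Read 'a': matches stack top 'a' => pop. Stack: e
  Read 'c': push. Stack: ec
  Read 'a': push. Stack: eca
  Read 'a': matches stack top 'a' => pop. Stack: ec
  Read 'a': push. Stack: eca
  Read 'd': push. Stack: ecad
  Read 'a': push. Stack: ecada
  Read 'a': matches stack top 'a' => pop. Stack: ecad
Final stack: "ecad" (length 4)

4


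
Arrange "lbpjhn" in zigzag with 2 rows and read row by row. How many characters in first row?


Zigzag "lbpjhn" into 2 rows:
Placing characters:
  'l' => row 0
  'b' => row 1
  'p' => row 0
  'j' => row 1
  'h' => row 0
  'n' => row 1
Rows:
  Row 0: "lph"
  Row 1: "bjn"
First row length: 3

3


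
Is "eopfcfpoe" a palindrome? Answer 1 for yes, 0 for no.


Input: eopfcfpoe
Reversed: eopfcfpoe
  Compare pos 0 ('e') with pos 8 ('e'): match
  Compare pos 1 ('o') with pos 7 ('o'): match
  Compare pos 2 ('p') with pos 6 ('p'): match
  Compare pos 3 ('f') with pos 5 ('f'): match
Result: palindrome

1


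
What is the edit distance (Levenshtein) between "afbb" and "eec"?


Computing edit distance: "afbb" -> "eec"
DP table:
           e    e    c
      0    1    2    3
  a   1    1    2    3
  f   2    2    2    3
  b   3    3    3    3
  b   4    4    4    4
Edit distance = dp[4][3] = 4

4


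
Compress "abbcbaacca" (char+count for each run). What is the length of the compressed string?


Input: abbcbaacca
Runs:
  'a' x 1 => "a1"
  'b' x 2 => "b2"
  'c' x 1 => "c1"
  'b' x 1 => "b1"
  'a' x 2 => "a2"
  'c' x 2 => "c2"
  'a' x 1 => "a1"
Compressed: "a1b2c1b1a2c2a1"
Compressed length: 14

14


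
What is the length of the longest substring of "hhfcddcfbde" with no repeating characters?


Input: "hhfcddcfbde"
Sliding window (track last position of each char):
  Position 0 ('h'): window [0,0] length 1 -- new best
  Position 1 ('h'): repeat (last at 0), move window start to 1
  Position 1 ('h'): window [1,1] length 1
  Position 2 ('f'): window [1,2] length 2 -- new best
  Position 3 ('c'): window [1,3] length 3 -- new best
  Position 4 ('d'): window [1,4] length 4 -- new best
  Position 5 ('d'): repeat (last at 4), move window start to 5
  Position 5 ('d'): window [5,5] length 1
  Position 6 ('c'): window [5,6] length 2
  Position 7 ('f'): window [5,7] length 3
  Position 8 ('b'): window [5,8] length 4
  Position 9 ('d'): repeat (last at 5), move window start to 6
  Position 9 ('d'): window [6,9] length 4
  Position 10 ('e'): window [6,10] length 5 -- new best
Longest substring with no repeats: "cfbde" with length 5

5


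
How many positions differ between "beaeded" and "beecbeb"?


Comparing "beaeded" and "beecbeb" position by position:
  Position 0: 'b' vs 'b' => same
  Position 1: 'e' vs 'e' => same
  Position 2: 'a' vs 'e' => DIFFER
  Position 3: 'e' vs 'c' => DIFFER
  Position 4: 'd' vs 'b' => DIFFER
  Position 5: 'e' vs 'e' => same
  Position 6: 'd' vs 'b' => DIFFER
Positions that differ: 4

4


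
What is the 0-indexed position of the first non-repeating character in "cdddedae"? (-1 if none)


Input: cdddedae
Character frequencies:
  'a': 1
  'c': 1
  'd': 4
  'e': 2
Scanning left to right for freq == 1:
  Position 0 ('c'): unique! => answer = 0

0


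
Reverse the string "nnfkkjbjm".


Input: nnfkkjbjm
Reading characters right to left:
  Position 8: 'm'
  Position 7: 'j'
  Position 6: 'b'
  Position 5: 'j'
  Position 4: 'k'
  Position 3: 'k'
  Position 2: 'f'
  Position 1: 'n'
  Position 0: 'n'
Reversed: mjbjkkfnn

mjbjkkfnn


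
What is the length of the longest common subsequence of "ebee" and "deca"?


LCS of "ebee" and "deca"
DP table:
           d    e    c    a
      0    0    0    0    0
  e   0    0    1    1    1
  b   0    0    1    1    1
  e   0    0    1    1    1
  e   0    0    1    1    1
LCS length = dp[4][4] = 1

1


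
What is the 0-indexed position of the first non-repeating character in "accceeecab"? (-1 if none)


Input: accceeecab
Character frequencies:
  'a': 2
  'b': 1
  'c': 4
  'e': 3
Scanning left to right for freq == 1:
  Position 0 ('a'): freq=2, skip
  Position 1 ('c'): freq=4, skip
  Position 2 ('c'): freq=4, skip
  Position 3 ('c'): freq=4, skip
  Position 4 ('e'): freq=3, skip
  Position 5 ('e'): freq=3, skip
  Position 6 ('e'): freq=3, skip
  Position 7 ('c'): freq=4, skip
  Position 8 ('a'): freq=2, skip
  Position 9 ('b'): unique! => answer = 9

9


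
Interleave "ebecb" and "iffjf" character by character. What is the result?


Interleaving "ebecb" and "iffjf":
  Position 0: 'e' from first, 'i' from second => "ei"
  Position 1: 'b' from first, 'f' from second => "bf"
  Position 2: 'e' from first, 'f' from second => "ef"
  Position 3: 'c' from first, 'j' from second => "cj"
  Position 4: 'b' from first, 'f' from second => "bf"
Result: eibfefcjbf

eibfefcjbf


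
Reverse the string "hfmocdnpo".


Input: hfmocdnpo
Reading characters right to left:
  Position 8: 'o'
  Position 7: 'p'
  Position 6: 'n'
  Position 5: 'd'
  Position 4: 'c'
  Position 3: 'o'
  Position 2: 'm'
  Position 1: 'f'
  Position 0: 'h'
Reversed: opndcomfh

opndcomfh


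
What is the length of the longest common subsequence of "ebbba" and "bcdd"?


LCS of "ebbba" and "bcdd"
DP table:
           b    c    d    d
      0    0    0    0    0
  e   0    0    0    0    0
  b   0    1    1    1    1
  b   0    1    1    1    1
  b   0    1    1    1    1
  a   0    1    1    1    1
LCS length = dp[5][4] = 1

1


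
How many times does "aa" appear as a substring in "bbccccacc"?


Searching for "aa" in "bbccccacc"
Scanning each position:
  Position 0: "bb" => no
  Position 1: "bc" => no
  Position 2: "cc" => no
  Position 3: "cc" => no
  Position 4: "cc" => no
  Position 5: "ca" => no
  Position 6: "ac" => no
  Position 7: "cc" => no
Total occurrences: 0

0


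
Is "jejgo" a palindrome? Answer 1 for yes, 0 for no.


Input: jejgo
Reversed: ogjej
  Compare pos 0 ('j') with pos 4 ('o'): MISMATCH
  Compare pos 1 ('e') with pos 3 ('g'): MISMATCH
Result: not a palindrome

0


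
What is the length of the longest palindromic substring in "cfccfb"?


Input: "cfccfb"
Checking substrings for palindromes:
  [1:5] "fccf" (len 4) => palindrome
  [0:3] "cfc" (len 3) => palindrome
  [2:4] "cc" (len 2) => palindrome
Longest palindromic substring: "fccf" with length 4

4


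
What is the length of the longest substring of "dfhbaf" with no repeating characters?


Input: "dfhbaf"
Sliding window (track last position of each char):
  Position 0 ('d'): window [0,0] length 1 -- new best
  Position 1 ('f'): window [0,1] length 2 -- new best
  Position 2 ('h'): window [0,2] length 3 -- new best
  Position 3 ('b'): window [0,3] length 4 -- new best
  Position 4 ('a'): window [0,4] length 5 -- new best
  Position 5 ('f'): repeat (last at 1), move window start to 2
  Position 5 ('f'): window [2,5] length 4
Longest substring with no repeats: "dfhba" with length 5

5


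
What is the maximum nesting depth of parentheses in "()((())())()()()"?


Input: "()((())())()()()"
Tracking depth:
  Position 0 '(': depth becomes 1
  Position 1 ')': depth becomes 0
  Position 2 '(': depth becomes 1
  Position 3 '(': depth becomes 2
  Position 4 '(': depth becomes 3
  Position 5 ')': depth becomes 2
  Position 6 ')': depth becomes 1
  Position 7 '(': depth becomes 2
  Position 8 ')': depth becomes 1
  Position 9 ')': depth becomes 0
  Position 10 '(': depth becomes 1
  Position 11 ')': depth becomes 0
  Position 12 '(': depth becomes 1
  Position 13 ')': depth becomes 0
  Position 14 '(': depth becomes 1
  Position 15 ')': depth becomes 0
Maximum depth reached: 3

3


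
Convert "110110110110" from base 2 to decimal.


Input: "110110110110" in base 2
Positional expansion:
  Digit '1' (value 1) x 2^11 = 2048
  Digit '1' (value 1) x 2^10 = 1024
  Digit '0' (value 0) x 2^9 = 0
  Digit '1' (value 1) x 2^8 = 256
  Digit '1' (value 1) x 2^7 = 128
  Digit '0' (value 0) x 2^6 = 0
  Digit '1' (value 1) x 2^5 = 32
  Digit '1' (value 1) x 2^4 = 16
  Digit '0' (value 0) x 2^3 = 0
  Digit '1' (value 1) x 2^2 = 4
  Digit '1' (value 1) x 2^1 = 2
  Digit '0' (value 0) x 2^0 = 0
Sum = 3510

3510


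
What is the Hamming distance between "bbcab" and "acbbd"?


Comparing "bbcab" and "acbbd" position by position:
  Position 0: 'b' vs 'a' => differ
  Position 1: 'b' vs 'c' => differ
  Position 2: 'c' vs 'b' => differ
  Position 3: 'a' vs 'b' => differ
  Position 4: 'b' vs 'd' => differ
Total differences (Hamming distance): 5

5


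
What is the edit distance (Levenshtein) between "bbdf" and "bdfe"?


Computing edit distance: "bbdf" -> "bdfe"
DP table:
           b    d    f    e
      0    1    2    3    4
  b   1    0    1    2    3
  b   2    1    1    2    3
  d   3    2    1    2    3
  f   4    3    2    1    2
Edit distance = dp[4][4] = 2

2


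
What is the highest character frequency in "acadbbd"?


Input: acadbbd
Character counts:
  'a': 2
  'b': 2
  'c': 1
  'd': 2
Maximum frequency: 2

2


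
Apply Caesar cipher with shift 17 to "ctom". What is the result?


Caesar cipher: shift "ctom" by 17
  'c' (pos 2) + 17 = pos 19 = 't'
  't' (pos 19) + 17 = pos 10 = 'k'
  'o' (pos 14) + 17 = pos 5 = 'f'
  'm' (pos 12) + 17 = pos 3 = 'd'
Result: tkfd

tkfd


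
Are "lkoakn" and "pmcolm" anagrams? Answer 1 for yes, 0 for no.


Strings: "lkoakn", "pmcolm"
Sorted first:  akklno
Sorted second: clmmop
Differ at position 0: 'a' vs 'c' => not anagrams

0


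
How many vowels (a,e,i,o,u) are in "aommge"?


Input: aommge
Checking each character:
  'a' at position 0: vowel (running total: 1)
  'o' at position 1: vowel (running total: 2)
  'm' at position 2: consonant
  'm' at position 3: consonant
  'g' at position 4: consonant
  'e' at position 5: vowel (running total: 3)
Total vowels: 3

3


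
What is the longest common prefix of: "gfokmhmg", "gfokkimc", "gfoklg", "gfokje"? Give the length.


Words: gfokmhmg, gfokkimc, gfoklg, gfokje
  Position 0: all 'g' => match
  Position 1: all 'f' => match
  Position 2: all 'o' => match
  Position 3: all 'k' => match
  Position 4: ('m', 'k', 'l', 'j') => mismatch, stop
LCP = "gfok" (length 4)

4


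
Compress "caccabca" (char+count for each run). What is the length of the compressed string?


Input: caccabca
Runs:
  'c' x 1 => "c1"
  'a' x 1 => "a1"
  'c' x 2 => "c2"
  'a' x 1 => "a1"
  'b' x 1 => "b1"
  'c' x 1 => "c1"
  'a' x 1 => "a1"
Compressed: "c1a1c2a1b1c1a1"
Compressed length: 14

14


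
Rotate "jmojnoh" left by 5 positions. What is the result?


Input: "jmojnoh", rotate left by 5
First 5 characters: "jmojn"
Remaining characters: "oh"
Concatenate remaining + first: "oh" + "jmojn" = "ohjmojn"

ohjmojn


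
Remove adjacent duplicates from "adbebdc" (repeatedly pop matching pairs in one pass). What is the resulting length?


Input: adbebdc
Stack-based adjacent duplicate removal:
  Read 'a': push. Stack: a
  Read 'd': push. Stack: ad
  Read 'b': push. Stack: adb
  Read 'e': push. Stack: adbe
  Read 'b': push. Stack: adbeb
  Read 'd': push. Stack: adbebd
  Read 'c': push. Stack: adbebdc
Final stack: "adbebdc" (length 7)

7


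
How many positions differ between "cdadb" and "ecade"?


Comparing "cdadb" and "ecade" position by position:
  Position 0: 'c' vs 'e' => DIFFER
  Position 1: 'd' vs 'c' => DIFFER
  Position 2: 'a' vs 'a' => same
  Position 3: 'd' vs 'd' => same
  Position 4: 'b' vs 'e' => DIFFER
Positions that differ: 3

3


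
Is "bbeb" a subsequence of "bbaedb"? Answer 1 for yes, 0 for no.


Check if "bbeb" is a subsequence of "bbaedb"
Greedy scan:
  Position 0 ('b'): matches sub[0] = 'b'
  Position 1 ('b'): matches sub[1] = 'b'
  Position 2 ('a'): no match needed
  Position 3 ('e'): matches sub[2] = 'e'
  Position 4 ('d'): no match needed
  Position 5 ('b'): matches sub[3] = 'b'
All 4 characters matched => is a subsequence

1


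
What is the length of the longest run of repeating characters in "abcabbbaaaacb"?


Input: "abcabbbaaaacb"
Scanning for longest run:
  Position 1 ('b'): new char, reset run to 1
  Position 2 ('c'): new char, reset run to 1
  Position 3 ('a'): new char, reset run to 1
  Position 4 ('b'): new char, reset run to 1
  Position 5 ('b'): continues run of 'b', length=2
  Position 6 ('b'): continues run of 'b', length=3
  Position 7 ('a'): new char, reset run to 1
  Position 8 ('a'): continues run of 'a', length=2
  Position 9 ('a'): continues run of 'a', length=3
  Position 10 ('a'): continues run of 'a', length=4
  Position 11 ('c'): new char, reset run to 1
  Position 12 ('b'): new char, reset run to 1
Longest run: 'a' with length 4

4


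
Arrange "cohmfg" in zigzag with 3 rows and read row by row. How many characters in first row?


Zigzag "cohmfg" into 3 rows:
Placing characters:
  'c' => row 0
  'o' => row 1
  'h' => row 2
  'm' => row 1
  'f' => row 0
  'g' => row 1
Rows:
  Row 0: "cf"
  Row 1: "omg"
  Row 2: "h"
First row length: 2

2


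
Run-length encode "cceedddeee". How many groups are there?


Input: cceedddeee
Scanning for consecutive runs:
  Group 1: 'c' x 2 (positions 0-1)
  Group 2: 'e' x 2 (positions 2-3)
  Group 3: 'd' x 3 (positions 4-6)
  Group 4: 'e' x 3 (positions 7-9)
Total groups: 4

4


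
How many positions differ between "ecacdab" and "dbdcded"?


Comparing "ecacdab" and "dbdcded" position by position:
  Position 0: 'e' vs 'd' => DIFFER
  Position 1: 'c' vs 'b' => DIFFER
  Position 2: 'a' vs 'd' => DIFFER
  Position 3: 'c' vs 'c' => same
  Position 4: 'd' vs 'd' => same
  Position 5: 'a' vs 'e' => DIFFER
  Position 6: 'b' vs 'd' => DIFFER
Positions that differ: 5

5


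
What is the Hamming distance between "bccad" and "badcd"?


Comparing "bccad" and "badcd" position by position:
  Position 0: 'b' vs 'b' => same
  Position 1: 'c' vs 'a' => differ
  Position 2: 'c' vs 'd' => differ
  Position 3: 'a' vs 'c' => differ
  Position 4: 'd' vs 'd' => same
Total differences (Hamming distance): 3

3


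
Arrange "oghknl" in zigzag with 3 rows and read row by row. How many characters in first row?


Zigzag "oghknl" into 3 rows:
Placing characters:
  'o' => row 0
  'g' => row 1
  'h' => row 2
  'k' => row 1
  'n' => row 0
  'l' => row 1
Rows:
  Row 0: "on"
  Row 1: "gkl"
  Row 2: "h"
First row length: 2

2


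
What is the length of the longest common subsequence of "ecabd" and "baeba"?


LCS of "ecabd" and "baeba"
DP table:
           b    a    e    b    a
      0    0    0    0    0    0
  e   0    0    0    1    1    1
  c   0    0    0    1    1    1
  a   0    0    1    1    1    2
  b   0    1    1    1    2    2
  d   0    1    1    1    2    2
LCS length = dp[5][5] = 2

2


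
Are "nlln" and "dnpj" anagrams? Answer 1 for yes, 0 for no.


Strings: "nlln", "dnpj"
Sorted first:  llnn
Sorted second: djnp
Differ at position 0: 'l' vs 'd' => not anagrams

0


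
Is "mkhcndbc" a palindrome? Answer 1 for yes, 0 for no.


Input: mkhcndbc
Reversed: cbdnchkm
  Compare pos 0 ('m') with pos 7 ('c'): MISMATCH
  Compare pos 1 ('k') with pos 6 ('b'): MISMATCH
  Compare pos 2 ('h') with pos 5 ('d'): MISMATCH
  Compare pos 3 ('c') with pos 4 ('n'): MISMATCH
Result: not a palindrome

0


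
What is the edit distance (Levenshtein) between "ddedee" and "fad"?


Computing edit distance: "ddedee" -> "fad"
DP table:
           f    a    d
      0    1    2    3
  d   1    1    2    2
  d   2    2    2    2
  e   3    3    3    3
  d   4    4    4    3
  e   5    5    5    4
  e   6    6    6    5
Edit distance = dp[6][3] = 5

5


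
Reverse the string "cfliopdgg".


Input: cfliopdgg
Reading characters right to left:
  Position 8: 'g'
  Position 7: 'g'
  Position 6: 'd'
  Position 5: 'p'
  Position 4: 'o'
  Position 3: 'i'
  Position 2: 'l'
  Position 1: 'f'
  Position 0: 'c'
Reversed: ggdpoilfc

ggdpoilfc


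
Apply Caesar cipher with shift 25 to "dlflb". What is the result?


Caesar cipher: shift "dlflb" by 25
  'd' (pos 3) + 25 = pos 2 = 'c'
  'l' (pos 11) + 25 = pos 10 = 'k'
  'f' (pos 5) + 25 = pos 4 = 'e'
  'l' (pos 11) + 25 = pos 10 = 'k'
  'b' (pos 1) + 25 = pos 0 = 'a'
Result: ckeka

ckeka


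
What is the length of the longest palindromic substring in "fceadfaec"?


Input: "fceadfaec"
Checking substrings for palindromes:
  No multi-char palindromic substrings found
Longest palindromic substring: "f" with length 1

1


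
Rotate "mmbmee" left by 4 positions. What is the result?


Input: "mmbmee", rotate left by 4
First 4 characters: "mmbm"
Remaining characters: "ee"
Concatenate remaining + first: "ee" + "mmbm" = "eemmbm"

eemmbm


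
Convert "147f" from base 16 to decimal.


Input: "147f" in base 16
Positional expansion:
  Digit '1' (value 1) x 16^3 = 4096
  Digit '4' (value 4) x 16^2 = 1024
  Digit '7' (value 7) x 16^1 = 112
  Digit 'f' (value 15) x 16^0 = 15
Sum = 5247

5247


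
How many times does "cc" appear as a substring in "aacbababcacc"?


Searching for "cc" in "aacbababcacc"
Scanning each position:
  Position 0: "aa" => no
  Position 1: "ac" => no
  Position 2: "cb" => no
  Position 3: "ba" => no
  Position 4: "ab" => no
  Position 5: "ba" => no
  Position 6: "ab" => no
  Position 7: "bc" => no
  Position 8: "ca" => no
  Position 9: "ac" => no
  Position 10: "cc" => MATCH
Total occurrences: 1

1


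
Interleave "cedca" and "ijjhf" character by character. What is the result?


Interleaving "cedca" and "ijjhf":
  Position 0: 'c' from first, 'i' from second => "ci"
  Position 1: 'e' from first, 'j' from second => "ej"
  Position 2: 'd' from first, 'j' from second => "dj"
  Position 3: 'c' from first, 'h' from second => "ch"
  Position 4: 'a' from first, 'f' from second => "af"
Result: ciejdjchaf

ciejdjchaf


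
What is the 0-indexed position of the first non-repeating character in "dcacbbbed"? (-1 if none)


Input: dcacbbbed
Character frequencies:
  'a': 1
  'b': 3
  'c': 2
  'd': 2
  'e': 1
Scanning left to right for freq == 1:
  Position 0 ('d'): freq=2, skip
  Position 1 ('c'): freq=2, skip
  Position 2 ('a'): unique! => answer = 2

2


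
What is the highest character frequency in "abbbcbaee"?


Input: abbbcbaee
Character counts:
  'a': 2
  'b': 4
  'c': 1
  'e': 2
Maximum frequency: 4

4


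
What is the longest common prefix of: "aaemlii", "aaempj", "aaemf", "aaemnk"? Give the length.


Words: aaemlii, aaempj, aaemf, aaemnk
  Position 0: all 'a' => match
  Position 1: all 'a' => match
  Position 2: all 'e' => match
  Position 3: all 'm' => match
  Position 4: ('l', 'p', 'f', 'n') => mismatch, stop
LCP = "aaem" (length 4)

4


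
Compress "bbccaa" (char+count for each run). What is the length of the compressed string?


Input: bbccaa
Runs:
  'b' x 2 => "b2"
  'c' x 2 => "c2"
  'a' x 2 => "a2"
Compressed: "b2c2a2"
Compressed length: 6

6


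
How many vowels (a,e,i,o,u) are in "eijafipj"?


Input: eijafipj
Checking each character:
  'e' at position 0: vowel (running total: 1)
  'i' at position 1: vowel (running total: 2)
  'j' at position 2: consonant
  'a' at position 3: vowel (running total: 3)
  'f' at position 4: consonant
  'i' at position 5: vowel (running total: 4)
  'p' at position 6: consonant
  'j' at position 7: consonant
Total vowels: 4

4


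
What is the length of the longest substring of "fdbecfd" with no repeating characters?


Input: "fdbecfd"
Sliding window (track last position of each char):
  Position 0 ('f'): window [0,0] length 1 -- new best
  Position 1 ('d'): window [0,1] length 2 -- new best
  Position 2 ('b'): window [0,2] length 3 -- new best
  Position 3 ('e'): window [0,3] length 4 -- new best
  Position 4 ('c'): window [0,4] length 5 -- new best
  Position 5 ('f'): repeat (last at 0), move window start to 1
  Position 5 ('f'): window [1,5] length 5
  Position 6 ('d'): repeat (last at 1), move window start to 2
  Position 6 ('d'): window [2,6] length 5
Longest substring with no repeats: "fdbec" with length 5

5


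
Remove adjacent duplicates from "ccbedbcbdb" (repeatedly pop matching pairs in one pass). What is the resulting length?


Input: ccbedbcbdb
Stack-based adjacent duplicate removal:
  Read 'c': push. Stack: c
  Read 'c': matches stack top 'c' => pop. Stack: (empty)
  Read 'b': push. Stack: b
  Read 'e': push. Stack: be
  Read 'd': push. Stack: bed
  Read 'b': push. Stack: bedb
  Read 'c': push. Stack: bedbc
  Read 'b': push. Stack: bedbcb
  Read 'd': push. Stack: bedbcbd
  Read 'b': push. Stack: bedbcbdb
Final stack: "bedbcbdb" (length 8)

8


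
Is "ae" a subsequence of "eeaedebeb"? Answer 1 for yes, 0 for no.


Check if "ae" is a subsequence of "eeaedebeb"
Greedy scan:
  Position 0 ('e'): no match needed
  Position 1 ('e'): no match needed
  Position 2 ('a'): matches sub[0] = 'a'
  Position 3 ('e'): matches sub[1] = 'e'
  Position 4 ('d'): no match needed
  Position 5 ('e'): no match needed
  Position 6 ('b'): no match needed
  Position 7 ('e'): no match needed
  Position 8 ('b'): no match needed
All 2 characters matched => is a subsequence

1


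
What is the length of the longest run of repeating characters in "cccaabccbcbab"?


Input: "cccaabccbcbab"
Scanning for longest run:
  Position 1 ('c'): continues run of 'c', length=2
  Position 2 ('c'): continues run of 'c', length=3
  Position 3 ('a'): new char, reset run to 1
  Position 4 ('a'): continues run of 'a', length=2
  Position 5 ('b'): new char, reset run to 1
  Position 6 ('c'): new char, reset run to 1
  Position 7 ('c'): continues run of 'c', length=2
  Position 8 ('b'): new char, reset run to 1
  Position 9 ('c'): new char, reset run to 1
  Position 10 ('b'): new char, reset run to 1
  Position 11 ('a'): new char, reset run to 1
  Position 12 ('b'): new char, reset run to 1
Longest run: 'c' with length 3

3


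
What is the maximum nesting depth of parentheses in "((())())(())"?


Input: "((())())(())"
Tracking depth:
  Position 0 '(': depth becomes 1
  Position 1 '(': depth becomes 2
  Position 2 '(': depth becomes 3
  Position 3 ')': depth becomes 2
  Position 4 ')': depth becomes 1
  Position 5 '(': depth becomes 2
  Position 6 ')': depth becomes 1
  Position 7 ')': depth becomes 0
  Position 8 '(': depth becomes 1
  Position 9 '(': depth becomes 2
  Position 10 ')': depth becomes 1
  Position 11 ')': depth becomes 0
Maximum depth reached: 3

3


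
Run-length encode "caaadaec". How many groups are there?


Input: caaadaec
Scanning for consecutive runs:
  Group 1: 'c' x 1 (positions 0-0)
  Group 2: 'a' x 3 (positions 1-3)
  Group 3: 'd' x 1 (positions 4-4)
  Group 4: 'a' x 1 (positions 5-5)
  Group 5: 'e' x 1 (positions 6-6)
  Group 6: 'c' x 1 (positions 7-7)
Total groups: 6

6


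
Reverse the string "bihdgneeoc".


Input: bihdgneeoc
Reading characters right to left:
  Position 9: 'c'
  Position 8: 'o'
  Position 7: 'e'
  Position 6: 'e'
  Position 5: 'n'
  Position 4: 'g'
  Position 3: 'd'
  Position 2: 'h'
  Position 1: 'i'
  Position 0: 'b'
Reversed: coeengdhib

coeengdhib


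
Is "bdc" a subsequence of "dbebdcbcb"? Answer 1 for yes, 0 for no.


Check if "bdc" is a subsequence of "dbebdcbcb"
Greedy scan:
  Position 0 ('d'): no match needed
  Position 1 ('b'): matches sub[0] = 'b'
  Position 2 ('e'): no match needed
  Position 3 ('b'): no match needed
  Position 4 ('d'): matches sub[1] = 'd'
  Position 5 ('c'): matches sub[2] = 'c'
  Position 6 ('b'): no match needed
  Position 7 ('c'): no match needed
  Position 8 ('b'): no match needed
All 3 characters matched => is a subsequence

1


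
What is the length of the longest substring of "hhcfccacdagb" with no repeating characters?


Input: "hhcfccacdagb"
Sliding window (track last position of each char):
  Position 0 ('h'): window [0,0] length 1 -- new best
  Position 1 ('h'): repeat (last at 0), move window start to 1
  Position 1 ('h'): window [1,1] length 1
  Position 2 ('c'): window [1,2] length 2 -- new best
  Position 3 ('f'): window [1,3] length 3 -- new best
  Position 4 ('c'): repeat (last at 2), move window start to 3
  Position 4 ('c'): window [3,4] length 2
  Position 5 ('c'): repeat (last at 4), move window start to 5
  Position 5 ('c'): window [5,5] length 1
  Position 6 ('a'): window [5,6] length 2
  Position 7 ('c'): repeat (last at 5), move window start to 6
  Position 7 ('c'): window [6,7] length 2
  Position 8 ('d'): window [6,8] length 3
  Position 9 ('a'): repeat (last at 6), move window start to 7
  Position 9 ('a'): window [7,9] length 3
  Position 10 ('g'): window [7,10] length 4 -- new best
  Position 11 ('b'): window [7,11] length 5 -- new best
Longest substring with no repeats: "cdagb" with length 5

5


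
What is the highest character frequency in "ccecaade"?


Input: ccecaade
Character counts:
  'a': 2
  'c': 3
  'd': 1
  'e': 2
Maximum frequency: 3

3


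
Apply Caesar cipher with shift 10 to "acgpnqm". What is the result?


Caesar cipher: shift "acgpnqm" by 10
  'a' (pos 0) + 10 = pos 10 = 'k'
  'c' (pos 2) + 10 = pos 12 = 'm'
  'g' (pos 6) + 10 = pos 16 = 'q'
  'p' (pos 15) + 10 = pos 25 = 'z'
  'n' (pos 13) + 10 = pos 23 = 'x'
  'q' (pos 16) + 10 = pos 0 = 'a'
  'm' (pos 12) + 10 = pos 22 = 'w'
Result: kmqzxaw

kmqzxaw


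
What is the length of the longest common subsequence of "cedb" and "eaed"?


LCS of "cedb" and "eaed"
DP table:
           e    a    e    d
      0    0    0    0    0
  c   0    0    0    0    0
  e   0    1    1    1    1
  d   0    1    1    1    2
  b   0    1    1    1    2
LCS length = dp[4][4] = 2

2


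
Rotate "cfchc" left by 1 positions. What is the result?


Input: "cfchc", rotate left by 1
First 1 characters: "c"
Remaining characters: "fchc"
Concatenate remaining + first: "fchc" + "c" = "fchcc"

fchcc


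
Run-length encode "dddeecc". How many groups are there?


Input: dddeecc
Scanning for consecutive runs:
  Group 1: 'd' x 3 (positions 0-2)
  Group 2: 'e' x 2 (positions 3-4)
  Group 3: 'c' x 2 (positions 5-6)
Total groups: 3

3


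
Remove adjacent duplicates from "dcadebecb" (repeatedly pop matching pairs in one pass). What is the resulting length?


Input: dcadebecb
Stack-based adjacent duplicate removal:
  Read 'd': push. Stack: d
  Read 'c': push. Stack: dc
  Read 'a': push. Stack: dca
  Read 'd': push. Stack: dcad
  Read 'e': push. Stack: dcade
  Read 'b': push. Stack: dcadeb
  Read 'e': push. Stack: dcadebe
  Read 'c': push. Stack: dcadebec
  Read 'b': push. Stack: dcadebecb
Final stack: "dcadebecb" (length 9)

9


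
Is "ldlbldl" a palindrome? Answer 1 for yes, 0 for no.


Input: ldlbldl
Reversed: ldlbldl
  Compare pos 0 ('l') with pos 6 ('l'): match
  Compare pos 1 ('d') with pos 5 ('d'): match
  Compare pos 2 ('l') with pos 4 ('l'): match
Result: palindrome

1


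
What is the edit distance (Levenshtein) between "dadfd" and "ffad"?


Computing edit distance: "dadfd" -> "ffad"
DP table:
           f    f    a    d
      0    1    2    3    4
  d   1    1    2    3    3
  a   2    2    2    2    3
  d   3    3    3    3    2
  f   4    3    3    4    3
  d   5    4    4    4    4
Edit distance = dp[5][4] = 4

4


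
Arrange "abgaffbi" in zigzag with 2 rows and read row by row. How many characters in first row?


Zigzag "abgaffbi" into 2 rows:
Placing characters:
  'a' => row 0
  'b' => row 1
  'g' => row 0
  'a' => row 1
  'f' => row 0
  'f' => row 1
  'b' => row 0
  'i' => row 1
Rows:
  Row 0: "agfb"
  Row 1: "bafi"
First row length: 4

4


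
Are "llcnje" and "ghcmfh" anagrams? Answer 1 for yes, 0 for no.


Strings: "llcnje", "ghcmfh"
Sorted first:  cejlln
Sorted second: cfghhm
Differ at position 1: 'e' vs 'f' => not anagrams

0


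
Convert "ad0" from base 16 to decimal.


Input: "ad0" in base 16
Positional expansion:
  Digit 'a' (value 10) x 16^2 = 2560
  Digit 'd' (value 13) x 16^1 = 208
  Digit '0' (value 0) x 16^0 = 0
Sum = 2768

2768


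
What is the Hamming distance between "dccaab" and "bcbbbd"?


Comparing "dccaab" and "bcbbbd" position by position:
  Position 0: 'd' vs 'b' => differ
  Position 1: 'c' vs 'c' => same
  Position 2: 'c' vs 'b' => differ
  Position 3: 'a' vs 'b' => differ
  Position 4: 'a' vs 'b' => differ
  Position 5: 'b' vs 'd' => differ
Total differences (Hamming distance): 5

5


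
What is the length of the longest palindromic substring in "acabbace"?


Input: "acabbace"
Checking substrings for palindromes:
  [1:7] "cabbac" (len 6) => palindrome
  [2:6] "abba" (len 4) => palindrome
  [0:3] "aca" (len 3) => palindrome
  [3:5] "bb" (len 2) => palindrome
Longest palindromic substring: "cabbac" with length 6

6


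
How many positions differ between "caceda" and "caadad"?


Comparing "caceda" and "caadad" position by position:
  Position 0: 'c' vs 'c' => same
  Position 1: 'a' vs 'a' => same
  Position 2: 'c' vs 'a' => DIFFER
  Position 3: 'e' vs 'd' => DIFFER
  Position 4: 'd' vs 'a' => DIFFER
  Position 5: 'a' vs 'd' => DIFFER
Positions that differ: 4

4


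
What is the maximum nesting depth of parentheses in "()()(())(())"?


Input: "()()(())(())"
Tracking depth:
  Position 0 '(': depth becomes 1
  Position 1 ')': depth becomes 0
  Position 2 '(': depth becomes 1
  Position 3 ')': depth becomes 0
  Position 4 '(': depth becomes 1
  Position 5 '(': depth becomes 2
  Position 6 ')': depth becomes 1
  Position 7 ')': depth becomes 0
  Position 8 '(': depth becomes 1
  Position 9 '(': depth becomes 2
  Position 10 ')': depth becomes 1
  Position 11 ')': depth becomes 0
Maximum depth reached: 2

2


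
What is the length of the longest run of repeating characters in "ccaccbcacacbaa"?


Input: "ccaccbcacacbaa"
Scanning for longest run:
  Position 1 ('c'): continues run of 'c', length=2
  Position 2 ('a'): new char, reset run to 1
  Position 3 ('c'): new char, reset run to 1
  Position 4 ('c'): continues run of 'c', length=2
  Position 5 ('b'): new char, reset run to 1
  Position 6 ('c'): new char, reset run to 1
  Position 7 ('a'): new char, reset run to 1
  Position 8 ('c'): new char, reset run to 1
  Position 9 ('a'): new char, reset run to 1
  Position 10 ('c'): new char, reset run to 1
  Position 11 ('b'): new char, reset run to 1
  Position 12 ('a'): new char, reset run to 1
  Position 13 ('a'): continues run of 'a', length=2
Longest run: 'c' with length 2

2


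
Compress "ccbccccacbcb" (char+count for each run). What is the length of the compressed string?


Input: ccbccccacbcb
Runs:
  'c' x 2 => "c2"
  'b' x 1 => "b1"
  'c' x 4 => "c4"
  'a' x 1 => "a1"
  'c' x 1 => "c1"
  'b' x 1 => "b1"
  'c' x 1 => "c1"
  'b' x 1 => "b1"
Compressed: "c2b1c4a1c1b1c1b1"
Compressed length: 16

16


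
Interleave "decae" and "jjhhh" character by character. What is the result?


Interleaving "decae" and "jjhhh":
  Position 0: 'd' from first, 'j' from second => "dj"
  Position 1: 'e' from first, 'j' from second => "ej"
  Position 2: 'c' from first, 'h' from second => "ch"
  Position 3: 'a' from first, 'h' from second => "ah"
  Position 4: 'e' from first, 'h' from second => "eh"
Result: djejchaheh

djejchaheh


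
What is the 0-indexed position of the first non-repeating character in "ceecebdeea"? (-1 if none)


Input: ceecebdeea
Character frequencies:
  'a': 1
  'b': 1
  'c': 2
  'd': 1
  'e': 5
Scanning left to right for freq == 1:
  Position 0 ('c'): freq=2, skip
  Position 1 ('e'): freq=5, skip
  Position 2 ('e'): freq=5, skip
  Position 3 ('c'): freq=2, skip
  Position 4 ('e'): freq=5, skip
  Position 5 ('b'): unique! => answer = 5

5


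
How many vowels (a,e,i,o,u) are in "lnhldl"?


Input: lnhldl
Checking each character:
  'l' at position 0: consonant
  'n' at position 1: consonant
  'h' at position 2: consonant
  'l' at position 3: consonant
  'd' at position 4: consonant
  'l' at position 5: consonant
Total vowels: 0

0


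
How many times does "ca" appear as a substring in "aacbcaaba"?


Searching for "ca" in "aacbcaaba"
Scanning each position:
  Position 0: "aa" => no
  Position 1: "ac" => no
  Position 2: "cb" => no
  Position 3: "bc" => no
  Position 4: "ca" => MATCH
  Position 5: "aa" => no
  Position 6: "ab" => no
  Position 7: "ba" => no
Total occurrences: 1

1


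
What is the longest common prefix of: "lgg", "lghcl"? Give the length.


Words: lgg, lghcl
  Position 0: all 'l' => match
  Position 1: all 'g' => match
  Position 2: ('g', 'h') => mismatch, stop
LCP = "lg" (length 2)

2


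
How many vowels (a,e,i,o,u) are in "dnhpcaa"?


Input: dnhpcaa
Checking each character:
  'd' at position 0: consonant
  'n' at position 1: consonant
  'h' at position 2: consonant
  'p' at position 3: consonant
  'c' at position 4: consonant
  'a' at position 5: vowel (running total: 1)
  'a' at position 6: vowel (running total: 2)
Total vowels: 2

2


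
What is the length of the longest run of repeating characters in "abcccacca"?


Input: "abcccacca"
Scanning for longest run:
  Position 1 ('b'): new char, reset run to 1
  Position 2 ('c'): new char, reset run to 1
  Position 3 ('c'): continues run of 'c', length=2
  Position 4 ('c'): continues run of 'c', length=3
  Position 5 ('a'): new char, reset run to 1
  Position 6 ('c'): new char, reset run to 1
  Position 7 ('c'): continues run of 'c', length=2
  Position 8 ('a'): new char, reset run to 1
Longest run: 'c' with length 3

3


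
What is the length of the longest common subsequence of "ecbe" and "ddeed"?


LCS of "ecbe" and "ddeed"
DP table:
           d    d    e    e    d
      0    0    0    0    0    0
  e   0    0    0    1    1    1
  c   0    0    0    1    1    1
  b   0    0    0    1    1    1
  e   0    0    0    1    2    2
LCS length = dp[4][5] = 2

2


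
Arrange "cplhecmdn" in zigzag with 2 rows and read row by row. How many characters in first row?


Zigzag "cplhecmdn" into 2 rows:
Placing characters:
  'c' => row 0
  'p' => row 1
  'l' => row 0
  'h' => row 1
  'e' => row 0
  'c' => row 1
  'm' => row 0
  'd' => row 1
  'n' => row 0
Rows:
  Row 0: "clemn"
  Row 1: "phcd"
First row length: 5

5


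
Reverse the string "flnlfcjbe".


Input: flnlfcjbe
Reading characters right to left:
  Position 8: 'e'
  Position 7: 'b'
  Position 6: 'j'
  Position 5: 'c'
  Position 4: 'f'
  Position 3: 'l'
  Position 2: 'n'
  Position 1: 'l'
  Position 0: 'f'
Reversed: ebjcflnlf

ebjcflnlf


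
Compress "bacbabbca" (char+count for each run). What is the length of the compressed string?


Input: bacbabbca
Runs:
  'b' x 1 => "b1"
  'a' x 1 => "a1"
  'c' x 1 => "c1"
  'b' x 1 => "b1"
  'a' x 1 => "a1"
  'b' x 2 => "b2"
  'c' x 1 => "c1"
  'a' x 1 => "a1"
Compressed: "b1a1c1b1a1b2c1a1"
Compressed length: 16

16


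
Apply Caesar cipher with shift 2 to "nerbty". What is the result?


Caesar cipher: shift "nerbty" by 2
  'n' (pos 13) + 2 = pos 15 = 'p'
  'e' (pos 4) + 2 = pos 6 = 'g'
  'r' (pos 17) + 2 = pos 19 = 't'
  'b' (pos 1) + 2 = pos 3 = 'd'
  't' (pos 19) + 2 = pos 21 = 'v'
  'y' (pos 24) + 2 = pos 0 = 'a'
Result: pgtdva

pgtdva


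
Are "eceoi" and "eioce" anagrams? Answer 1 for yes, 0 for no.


Strings: "eceoi", "eioce"
Sorted first:  ceeio
Sorted second: ceeio
Sorted forms match => anagrams

1


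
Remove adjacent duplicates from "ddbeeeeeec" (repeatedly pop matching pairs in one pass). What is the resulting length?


Input: ddbeeeeeec
Stack-based adjacent duplicate removal:
  Read 'd': push. Stack: d
  Read 'd': matches stack top 'd' => pop. Stack: (empty)
  Read 'b': push. Stack: b
  Read 'e': push. Stack: be
  Read 'e': matches stack top 'e' => pop. Stack: b
  Read 'e': push. Stack: be
  Read 'e': matches stack top 'e' => pop. Stack: b
  Read 'e': push. Stack: be
  Read 'e': matches stack top 'e' => pop. Stack: b
  Read 'c': push. Stack: bc
Final stack: "bc" (length 2)

2


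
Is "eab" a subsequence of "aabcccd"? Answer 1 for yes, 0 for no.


Check if "eab" is a subsequence of "aabcccd"
Greedy scan:
  Position 0 ('a'): no match needed
  Position 1 ('a'): no match needed
  Position 2 ('b'): no match needed
  Position 3 ('c'): no match needed
  Position 4 ('c'): no match needed
  Position 5 ('c'): no match needed
  Position 6 ('d'): no match needed
Only matched 0/3 characters => not a subsequence

0


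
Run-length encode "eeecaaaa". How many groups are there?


Input: eeecaaaa
Scanning for consecutive runs:
  Group 1: 'e' x 3 (positions 0-2)
  Group 2: 'c' x 1 (positions 3-3)
  Group 3: 'a' x 4 (positions 4-7)
Total groups: 3

3


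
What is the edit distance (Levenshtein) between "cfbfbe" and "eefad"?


Computing edit distance: "cfbfbe" -> "eefad"
DP table:
           e    e    f    a    d
      0    1    2    3    4    5
  c   1    1    2    3    4    5
  f   2    2    2    2    3    4
  b   3    3    3    3    3    4
  f   4    4    4    3    4    4
  b   5    5    5    4    4    5
  e   6    5    5    5    5    5
Edit distance = dp[6][5] = 5

5


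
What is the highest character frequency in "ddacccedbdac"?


Input: ddacccedbdac
Character counts:
  'a': 2
  'b': 1
  'c': 4
  'd': 4
  'e': 1
Maximum frequency: 4

4


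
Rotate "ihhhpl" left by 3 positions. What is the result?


Input: "ihhhpl", rotate left by 3
First 3 characters: "ihh"
Remaining characters: "hpl"
Concatenate remaining + first: "hpl" + "ihh" = "hplihh"

hplihh


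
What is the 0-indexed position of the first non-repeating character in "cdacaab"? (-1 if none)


Input: cdacaab
Character frequencies:
  'a': 3
  'b': 1
  'c': 2
  'd': 1
Scanning left to right for freq == 1:
  Position 0 ('c'): freq=2, skip
  Position 1 ('d'): unique! => answer = 1

1


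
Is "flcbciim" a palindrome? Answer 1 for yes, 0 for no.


Input: flcbciim
Reversed: miicbclf
  Compare pos 0 ('f') with pos 7 ('m'): MISMATCH
  Compare pos 1 ('l') with pos 6 ('i'): MISMATCH
  Compare pos 2 ('c') with pos 5 ('i'): MISMATCH
  Compare pos 3 ('b') with pos 4 ('c'): MISMATCH
Result: not a palindrome

0


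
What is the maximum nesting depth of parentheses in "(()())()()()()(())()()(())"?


Input: "(()())()()()()(())()()(())"
Tracking depth:
  Position 0 '(': depth becomes 1
  Position 1 '(': depth becomes 2
  Position 2 ')': depth becomes 1
  Position 3 '(': depth becomes 2
  Position 4 ')': depth becomes 1
  Position 5 ')': depth becomes 0
  Position 6 '(': depth becomes 1
  Position 7 ')': depth becomes 0
  Position 8 '(': depth becomes 1
  Position 9 ')': depth becomes 0
  Position 10 '(': depth becomes 1
  Position 11 ')': depth becomes 0
  Position 12 '(': depth becomes 1
  Position 13 ')': depth becomes 0
  Position 14 '(': depth becomes 1
  Position 15 '(': depth becomes 2
  Position 16 ')': depth becomes 1
  Position 17 ')': depth becomes 0
  Position 18 '(': depth becomes 1
  Position 19 ')': depth becomes 0
  Position 20 '(': depth becomes 1
  Position 21 ')': depth becomes 0
  Position 22 '(': depth becomes 1
  Position 23 '(': depth becomes 2
  Position 24 ')': depth becomes 1
  Position 25 ')': depth becomes 0
Maximum depth reached: 2

2


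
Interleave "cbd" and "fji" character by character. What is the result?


Interleaving "cbd" and "fji":
  Position 0: 'c' from first, 'f' from second => "cf"
  Position 1: 'b' from first, 'j' from second => "bj"
  Position 2: 'd' from first, 'i' from second => "di"
Result: cfbjdi

cfbjdi
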